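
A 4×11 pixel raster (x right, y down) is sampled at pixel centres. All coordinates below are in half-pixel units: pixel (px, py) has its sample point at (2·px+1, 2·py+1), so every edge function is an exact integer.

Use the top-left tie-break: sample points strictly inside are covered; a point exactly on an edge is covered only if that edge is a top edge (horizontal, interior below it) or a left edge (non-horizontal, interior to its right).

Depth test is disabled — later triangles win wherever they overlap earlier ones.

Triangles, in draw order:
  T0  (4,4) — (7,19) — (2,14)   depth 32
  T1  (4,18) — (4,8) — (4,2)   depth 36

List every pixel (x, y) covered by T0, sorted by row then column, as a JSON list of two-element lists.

T0:
  2·area = 60
  edge (4, 4)→(7, 19): d=(3,15) right/bottom  bias=-1
  edge (7, 19)→(2, 14): d=(-5,-5) top-left  bias=+0
  edge (2, 14)→(4, 4): d=(2,-10) top-left  bias=+0
    (1,4)@(3, 9): e=[30,30,0] → #  [on edge]
    (2,4)@(5, 9): e=[0,40,20] → ·  [on edge]
    (1,5)@(3, 11): e=[36,20,4] → #
    (2,5)@(5, 11): e=[6,30,24] → #
    (3,5)@(7, 11): e=[-24,40,44] → ·
    (0,6)@(1, 13): e=[72,0,-12] → ·  [on edge]
    (1,6)@(3, 13): e=[42,10,8] → #
    (3,6)@(7, 13): e=[-18,30,48] → ·
    (1,7)@(3, 15): e=[48,0,12] → #  [on edge]
    (3,7)@(7, 15): e=[-12,20,52] → ·
    (1,8)@(3, 17): e=[54,-10,16] → ·
    (2,8)@(5, 17): e=[24,0,36] → #  [on edge]
    (0,9)@(1, 19): e=[90,-30,0] → ·  [on edge]
    (3,9)@(7, 19): e=[0,0,60] → ·  [on edge]
  covered (8 px):
    · · · ·
    · · · ·
    · · · ·
    · · · ·
    · # · ·
    · # # ·
    · # # ·
    · # # ·
    · · # ·
    · · · ·
    · · · ·
T1:
  degenerate (2·area = 0) — covers nothing

Final: [[1,4],[1,5],[2,5],[1,6],[2,6],[1,7],[2,7],[2,8]]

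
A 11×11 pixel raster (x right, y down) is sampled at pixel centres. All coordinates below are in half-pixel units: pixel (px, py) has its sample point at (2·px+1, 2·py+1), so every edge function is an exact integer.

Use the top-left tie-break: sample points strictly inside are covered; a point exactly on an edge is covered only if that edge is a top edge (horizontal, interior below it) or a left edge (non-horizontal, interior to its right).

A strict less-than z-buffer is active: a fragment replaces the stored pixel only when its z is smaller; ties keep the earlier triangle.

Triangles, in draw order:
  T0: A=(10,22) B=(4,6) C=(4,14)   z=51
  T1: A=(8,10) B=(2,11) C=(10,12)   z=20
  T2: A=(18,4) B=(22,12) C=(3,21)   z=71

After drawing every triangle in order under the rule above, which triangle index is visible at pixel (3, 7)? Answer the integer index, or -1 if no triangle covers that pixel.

T0:
  2·area = 48  (B↔C swapped to make it positive)
  edge (10, 22)→(4, 14): d=(-6,-8) top-left  bias=+0
  edge (4, 14)→(4, 6): d=(0,-8) top-left  bias=+0
  edge (4, 6)→(10, 22): d=(6,16) right/bottom  bias=-1
    (2,4)@(5, 9): e=[38,8,2] → █
    (3,4)@(7, 9): e=[54,24,-30] → ·
    (2,5)@(5, 11): e=[26,8,14] → █
    (3,5)@(7, 11): e=[42,24,-18] → ·
    (2,6)@(5, 13): e=[14,8,26] → █
    (3,6)@(7, 13): e=[30,24,-6] → ·
    (2,7)@(5, 15): e=[2,8,38] → █
    (3,7)@(7, 15): e=[18,24,6] → █
    (4,7)@(9, 15): e=[34,40,-26] → ·
    (2,8)@(5, 17): e=[-10,8,50] → ·
    (3,8)@(7, 17): e=[6,24,18] → █
    (4,8)@(9, 17): e=[22,40,-14] → ·
  covered (6 px):
    · · · · · · · · · · ·
    · · · · · · · · · · ·
    · · · · · · · · · · ·
    · · · · · · · · · · ·
    · · █ · · · · · · · ·
    · · █ · · · · · · · ·
    · · █ · · · · · · · ·
    · · █ █ · · · · · · ·
    · · · █ · · · · · · ·
    · · · · · · · · · · ·
    · · · · · · · · · · ·
T1:
  2·area = 14  (B↔C swapped to make it positive)
  edge (8, 10)→(10, 12): d=(2,2) right/bottom  bias=-1
  edge (10, 12)→(2, 11): d=(-8,-1) top-left  bias=+0
  edge (2, 11)→(8, 10): d=(6,-1) top-left  bias=+0
    (0,1)@(1, 3): e=[0,63,-49] → ·  [on edge]
    (1,2)@(3, 5): e=[0,49,-35] → ·  [on edge]
    (2,3)@(5, 7): e=[0,35,-21] → ·  [on edge]
    (3,4)@(7, 9): e=[0,21,-7] → ·  [on edge]
    (1,5)@(3, 11): e=[12,1,1] → █
    (2,5)@(5, 11): e=[8,3,3] → █
    (3,5)@(7, 11): e=[4,5,5] → █
    (4,5)@(9, 11): e=[0,7,7] → ·  [on edge]
    (1,6)@(3, 13): e=[16,-15,13] → ·
    (2,6)@(5, 13): e=[12,-13,15] → ·
    (3,6)@(7, 13): e=[8,-11,17] → ·
    (5,6)@(11, 13): e=[0,-7,21] → ·  [on edge]
    (6,7)@(13, 15): e=[0,-21,35] → ·  [on edge]
    (7,8)@(15, 17): e=[0,-35,49] → ·  [on edge]
    (8,9)@(17, 19): e=[0,-49,63] → ·  [on edge]
    (9,10)@(19, 21): e=[0,-63,77] → ·  [on edge]
  covered (3 px):
    · · · · · · · · · · ·
    · · · · · · · · · · ·
    · · · · · · · · · · ·
    · · · · · · · · · · ·
    · · · · · · · · · · ·
    · █ █ █ · · · · · · ·
    · · · · · · · · · · ·
    · · · · · · · · · · ·
    · · · · · · · · · · ·
    · · · · · · · · · · ·
    · · · · · · · · · · ·
T2:
  2·area = 188
  edge (18, 4)→(22, 12): d=(4,8) right/bottom  bias=-1
  edge (22, 12)→(3, 21): d=(-19,9) right/bottom  bias=-1
  edge (3, 21)→(18, 4): d=(15,-17) top-left  bias=+0
    (8,3)@(17, 7): e=[20,140,28] → █
    (9,3)@(19, 7): e=[4,122,62] → █
    (10,3)@(21, 7): e=[-12,104,96] → ·
    (7,4)@(15, 9): e=[44,120,24] → █
    (10,4)@(21, 9): e=[-4,66,126] → ·
    (6,5)@(13, 11): e=[68,100,20] → █
    (10,5)@(21, 11): e=[4,28,156] → █
    (5,6)@(11, 13): e=[92,80,16] → █
    (10,6)@(21, 13): e=[12,-10,186] → ·
    (4,7)@(9, 15): e=[116,60,12] → █
    (8,7)@(17, 15): e=[52,-12,148] → ·
    (9,7)@(19, 15): e=[36,-30,182] → ·
    (1,10)@(3, 21): e=[188,0,0] → ·  [on edge]
  covered (24 px):
    · · · · · · · · · · ·
    · · · · · · · · · · ·
    · · · · · · · · · · ·
    · · · · · · · · █ █ ·
    · · · · · · · █ █ █ ·
    · · · · · · █ █ █ █ █
    · · · · · █ █ █ █ █ ·
    · · · · █ █ █ █ · · ·
    · · · █ █ █ · · · · ·
    · · █ █ · · · · · · ·
    · · · · · · · · · · ·

Z-buffer (winner per pixel, '.' = empty):
  . . . . . . . . . . .
  . . . . . . . . . . .
  . . . . . . . . . . .
  . . . . . . . . 2 2 .
  . . 0 . . . . 2 2 2 .
  . 1 1 1 . . 2 2 2 2 2
  . . 0 . . 2 2 2 2 2 .
  . . 0 0 2 2 2 2 . . .
  . . . 0 2 2 . . . . .
  . . 2 2 . . . . . . .
  . . . . . . . . . . .

Result: 0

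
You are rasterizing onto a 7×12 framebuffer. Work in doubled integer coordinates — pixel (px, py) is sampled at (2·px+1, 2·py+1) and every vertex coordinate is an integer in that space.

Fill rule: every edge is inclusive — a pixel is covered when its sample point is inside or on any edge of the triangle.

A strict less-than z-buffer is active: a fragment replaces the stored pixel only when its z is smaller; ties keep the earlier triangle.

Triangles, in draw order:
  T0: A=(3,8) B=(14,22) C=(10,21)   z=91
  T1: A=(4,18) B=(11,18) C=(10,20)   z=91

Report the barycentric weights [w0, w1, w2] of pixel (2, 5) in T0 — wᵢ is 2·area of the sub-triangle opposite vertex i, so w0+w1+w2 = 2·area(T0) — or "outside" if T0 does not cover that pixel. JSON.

T0:
  2·area = 45
  edge (3, 8)→(14, 22): d=(11,14) inclusive
  edge (14, 22)→(10, 21): d=(-4,-1) inclusive
  edge (10, 21)→(3, 8): d=(-7,-13) inclusive
    (2,5)@(5, 11): e=[5,35,5] → #
    (3,5)@(7, 11): e=[-23,37,31] → ·
    (2,6)@(5, 13): e=[27,27,-9] → ·
    (3,7)@(7, 15): e=[21,21,3] → #
    (4,7)@(9, 15): e=[-7,23,29] → ·
    (3,8)@(7, 17): e=[43,13,-11] → ·
    (4,8)@(9, 17): e=[15,15,15] → #
    (5,8)@(11, 17): e=[-13,17,41] → ·
    (4,9)@(9, 19): e=[37,7,1] → #
    (5,9)@(11, 19): e=[9,9,27] → #
    (6,9)@(13, 19): e=[-19,11,53] → ·
    (4,10)@(9, 21): e=[59,-1,-13] → ·
  covered (7 px):
    · · · · · · ·
    · · · · · · ·
    · · · · · · ·
    · · · · · · ·
    · · · · · · ·
    · · # · · · ·
    · · · · · · ·
    · · · # · · ·
    · · · · # · ·
    · · · · # # ·
    · · · · · # #
    · · · · · · ·
T1:
  2·area = 14
  edge (4, 18)→(11, 18): d=(7,0) inclusive
  edge (11, 18)→(10, 20): d=(-1,2) inclusive
  edge (10, 20)→(4, 18): d=(-6,-2) inclusive
    (0,8)@(1, 17): e=[-7,21,0] → ·  [on edge]
    (3,9)@(7, 19): e=[7,7,0] → #  [on edge]
    (4,9)@(9, 19): e=[7,3,4] → #
    (5,9)@(11, 19): e=[7,-1,8] → ·
    (3,10)@(7, 21): e=[21,5,-12] → ·
    (4,10)@(9, 21): e=[21,1,-8] → ·
    (6,10)@(13, 21): e=[21,-7,0] → ·  [on edge]
  covered (2 px):
    · · · · · · ·
    · · · · · · ·
    · · · · · · ·
    · · · · · · ·
    · · · · · · ·
    · · · · · · ·
    · · · · · · ·
    · · · · · · ·
    · · · · · · ·
    · · · # # · ·
    · · · · · · ·
    · · · · · · ·

Result: [35,5,5]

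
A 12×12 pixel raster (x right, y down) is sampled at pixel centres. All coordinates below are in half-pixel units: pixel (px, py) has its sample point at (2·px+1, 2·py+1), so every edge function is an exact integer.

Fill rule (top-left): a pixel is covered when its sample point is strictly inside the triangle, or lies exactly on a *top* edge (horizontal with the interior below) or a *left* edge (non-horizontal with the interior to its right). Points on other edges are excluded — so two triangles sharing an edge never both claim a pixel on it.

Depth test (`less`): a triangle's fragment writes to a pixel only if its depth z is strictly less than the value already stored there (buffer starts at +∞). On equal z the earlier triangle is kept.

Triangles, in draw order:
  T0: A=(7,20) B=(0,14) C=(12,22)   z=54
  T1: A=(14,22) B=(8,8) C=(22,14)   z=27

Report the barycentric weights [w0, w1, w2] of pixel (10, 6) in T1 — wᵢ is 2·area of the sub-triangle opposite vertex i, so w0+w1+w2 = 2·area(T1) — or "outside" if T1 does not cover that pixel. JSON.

T0:
  2·area = 16
  edge (7, 20)→(0, 14): d=(-7,-6) top-left  bias=+0
  edge (0, 14)→(12, 22): d=(12,8) right/bottom  bias=-1
  edge (12, 22)→(7, 20): d=(-5,-2) top-left  bias=+0
    (3,9)@(7, 19): e=[7,4,5] → X
    (4,9)@(9, 19): e=[19,-12,9] → .
    (3,10)@(7, 21): e=[-7,28,-5] → .
  covered (1 px):
    . . . . . . . . . . . .
    . . . . . . . . . . . .
    . . . . . . . . . . . .
    . . . . . . . . . . . .
    . . . . . . . . . . . .
    . . . . . . . . . . . .
    . . . . . . . . . . . .
    . . . . . . . . . . . .
    . . . . . . . . . . . .
    . . . X . . . . . . . .
    . . . . . . . . . . . .
    . . . . . . . . . . . .
T1:
  2·area = 160
  edge (14, 22)→(8, 8): d=(-6,-14) top-left  bias=+0
  edge (8, 8)→(22, 14): d=(14,6) right/bottom  bias=-1
  edge (22, 14)→(14, 22): d=(-8,8) right/bottom  bias=-1
    (2,0)@(5, 1): e=[0,-80,240] → .  [on edge]
    (0,2)@(1, 5): e=[-80,0,240] → .  [on edge]
    (4,4)@(9, 9): e=[8,8,144] → X
    (5,4)@(11, 9): e=[36,-4,128] → .
    (4,5)@(9, 11): e=[-4,36,128] → .
    (5,5)@(11, 11): e=[24,24,112] → X
    (6,5)@(13, 11): e=[52,12,96] → X
    (7,5)@(15, 11): e=[80,0,80] → .  [on edge]
    (5,6)@(11, 13): e=[12,52,96] → X
    (7,6)@(15, 13): e=[68,28,64] → X
    (8,6)@(17, 13): e=[96,16,48] → X
    (9,6)@(19, 13): e=[124,4,32] → X
    (11,6)@(23, 13): e=[180,-20,0] → .  [on edge]
    (5,7)@(11, 15): e=[0,80,80] → X  [on edge]
    (10,7)@(21, 15): e=[140,20,0] → .  [on edge]
    (9,8)@(19, 17): e=[100,60,0] → .  [on edge]
    (8,9)@(17, 19): e=[60,100,0] → .  [on edge]
    (7,10)@(15, 21): e=[20,140,0] → .  [on edge]
    (6,11)@(13, 23): e=[-20,180,0] → .  [on edge]
  covered (18 px):
    . . . . . . . . . . . .
    . . . . . . . . . . . .
    . . . . . . . . . . . .
    . . . . . . . . . . . .
    . . . . X . . . . . . .
    . . . . . X X . . . . .
    . . . . . X X X X X . .
    . . . . . X X X X X . .
    . . . . . . X X X . . .
    . . . . . . X X . . . .
    . . . . . . . . . . . .
    . . . . . . . . . . . .

Answer: "outside"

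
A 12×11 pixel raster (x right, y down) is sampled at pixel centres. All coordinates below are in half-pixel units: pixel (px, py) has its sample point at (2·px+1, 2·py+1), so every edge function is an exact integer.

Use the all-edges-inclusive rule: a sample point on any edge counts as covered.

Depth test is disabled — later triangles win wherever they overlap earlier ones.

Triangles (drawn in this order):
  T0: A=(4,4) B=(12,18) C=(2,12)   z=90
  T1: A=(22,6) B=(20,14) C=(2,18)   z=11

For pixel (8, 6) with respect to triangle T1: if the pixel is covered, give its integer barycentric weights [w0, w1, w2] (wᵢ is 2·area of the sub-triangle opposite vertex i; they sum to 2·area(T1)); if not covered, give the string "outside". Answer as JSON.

T0:
  2·area = 92
  edge (4, 4)→(12, 18): d=(8,14) inclusive
  edge (12, 18)→(2, 12): d=(-10,-6) inclusive
  edge (2, 12)→(4, 4): d=(2,-8) inclusive
    (2,3)@(5, 7): e=[10,68,14] → █
    (3,3)@(7, 7): e=[-18,80,30] → ·
    (1,4)@(3, 9): e=[54,36,2] → █
    (3,4)@(7, 9): e=[-2,60,34] → ·
    (1,5)@(3, 11): e=[70,16,6] → █
    (3,5)@(7, 11): e=[14,40,38] → █
    (4,5)@(9, 11): e=[-14,52,54] → ·
    (1,6)@(3, 13): e=[86,-4,10] → ·
    (2,6)@(5, 13): e=[58,8,26] → █
    (4,6)@(9, 13): e=[2,32,58] → █
    (5,6)@(11, 13): e=[-26,44,74] → ·
    (2,7)@(5, 15): e=[74,-12,30] → ·
    (3,7)@(7, 15): e=[46,0,46] → █  [on edge]
    (8,10)@(17, 21): e=[-46,0,138] → ·  [on edge]
  covered (12 px):
    · · · · · · · · · · · ·
    · · · · · · · · · · · ·
    · · · · · · · · · · · ·
    · · █ · · · · · · · · ·
    · █ █ · · · · · · · · ·
    · █ █ █ · · · · · · · ·
    · · █ █ █ · · · · · · ·
    · · · █ █ · · · · · · ·
    · · · · · █ · · · · · ·
    · · · · · · · · · · · ·
    · · · · · · · · · · · ·
T1:
  2·area = 136
  edge (22, 6)→(20, 14): d=(-2,8) inclusive
  edge (20, 14)→(2, 18): d=(-18,4) inclusive
  edge (2, 18)→(22, 6): d=(20,-12) inclusive
    (10,3)@(21, 7): e=[6,122,8] → █
    (11,3)@(23, 7): e=[-10,114,32] → ·
    (8,4)@(17, 9): e=[34,102,0] → █  [on edge]
    (9,4)@(19, 9): e=[18,94,24] → █
    (11,4)@(23, 9): e=[-14,78,72] → ·
    (7,5)@(15, 11): e=[46,74,16] → █
    (10,5)@(21, 11): e=[-2,50,88] → ·
    (5,6)@(11, 13): e=[74,54,8] → █
    (6,6)@(13, 13): e=[58,46,32] → █
    (10,6)@(21, 13): e=[-6,14,128] → ·
    (3,7)@(7, 15): e=[102,34,0] → █  [on edge]
    (4,7)@(9, 15): e=[86,26,24] → █
  covered (18 px):
    · · · · · · · · · · · ·
    · · · · · · · · · · · ·
    · · · · · · · · · · · ·
    · · · · · · · · · · █ ·
    · · · · · · · · █ █ █ ·
    · · · · · · · █ █ █ · ·
    · · · · · █ █ █ █ █ · ·
    · · · █ █ █ █ █ · · · ·
    · · █ · · · · · · · · ·
    · · · · · · · · · · · ·
    · · · · · · · · · · · ·

Result: [30,80,26]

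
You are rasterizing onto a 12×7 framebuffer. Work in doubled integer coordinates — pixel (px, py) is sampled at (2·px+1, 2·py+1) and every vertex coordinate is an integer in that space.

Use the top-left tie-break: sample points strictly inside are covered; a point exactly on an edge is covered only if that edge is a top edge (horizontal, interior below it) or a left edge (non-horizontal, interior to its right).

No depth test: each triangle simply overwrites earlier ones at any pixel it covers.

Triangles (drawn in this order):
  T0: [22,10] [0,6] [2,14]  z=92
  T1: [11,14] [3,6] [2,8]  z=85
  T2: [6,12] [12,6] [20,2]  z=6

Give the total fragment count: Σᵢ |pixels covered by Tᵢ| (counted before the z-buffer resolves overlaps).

T0:
  2·area = 168  (B↔C swapped to make it positive)
  edge (22, 10)→(2, 14): d=(-20,4) right/bottom  bias=-1
  edge (2, 14)→(0, 6): d=(-2,-8) top-left  bias=+0
  edge (0, 6)→(22, 10): d=(22,4) right/bottom  bias=-1
    (0,3)@(1, 7): e=[144,6,18] → █
    (1,3)@(3, 7): e=[136,22,10] → █
    (2,3)@(5, 7): e=[128,38,2] → █
    (3,3)@(7, 7): e=[120,54,-6] → ·
    (0,4)@(1, 9): e=[104,2,62] → █
    (3,4)@(7, 9): e=[80,50,38] → █
    (4,4)@(9, 9): e=[72,66,30] → █
    (5,4)@(11, 9): e=[64,82,22] → █
    (6,4)@(13, 9): e=[56,98,14] → █
    (7,4)@(15, 9): e=[48,114,6] → █
    (8,4)@(17, 9): e=[40,130,-2] → ·
    (0,5)@(1, 11): e=[64,-2,106] → ·
    (8,5)@(17, 11): e=[0,126,42] → ·  [on edge]
    (3,6)@(7, 13): e=[0,42,126] → ·  [on edge]
  covered (20 px):
    · · · · · · · · · · · ·
    · · · · · · · · · · · ·
    · · · · · · · · · · · ·
    █ █ █ · · · · · · · · ·
    █ █ █ █ █ █ █ █ · · · ·
    · █ █ █ █ █ █ █ · · · ·
    · █ █ · · · · · · · · ·
T1:
  2·area = 24  (B↔C swapped to make it positive)
  edge (11, 14)→(2, 8): d=(-9,-6) top-left  bias=+0
  edge (2, 8)→(3, 6): d=(1,-2) top-left  bias=+0
  edge (3, 6)→(11, 14): d=(8,8) right/bottom  bias=-1
    (1,3)@(3, 7): e=[15,1,8] → █
    (2,3)@(5, 7): e=[27,5,-8] → ·
    (1,4)@(3, 9): e=[-3,3,24] → ·
    (2,4)@(5, 9): e=[9,7,8] → █
    (3,4)@(7, 9): e=[21,11,-8] → ·
    (2,5)@(5, 11): e=[-9,9,24] → ·
    (3,5)@(7, 11): e=[3,13,8] → █
    (4,5)@(9, 11): e=[15,17,-8] → ·
    (3,6)@(7, 13): e=[-15,15,24] → ·
  covered (3 px):
    · · · · · · · · · · · ·
    · · · · · · · · · · · ·
    · · · · · · · · · · · ·
    · █ · · · · · · · · · ·
    · · █ · · · · · · · · ·
    · · · █ · · · · · · · ·
    · · · · · · · · · · · ·
T2:
  2·area = 24
  edge (6, 12)→(12, 6): d=(6,-6) top-left  bias=+0
  edge (12, 6)→(20, 2): d=(8,-4) top-left  bias=+0
  edge (20, 2)→(6, 12): d=(-14,10) right/bottom  bias=-1
    (8,0)@(17, 1): e=[0,-20,44] → ·  [on edge]
    (7,1)@(15, 3): e=[0,-12,36] → ·  [on edge]
    (6,2)@(13, 5): e=[0,-4,28] → ·  [on edge]
    (7,2)@(15, 5): e=[12,4,8] → █
    (8,2)@(17, 5): e=[24,12,-12] → ·
    (5,3)@(11, 7): e=[0,4,20] → █  [on edge]
    (6,3)@(13, 7): e=[12,12,0] → ·  [on edge]
    (7,3)@(15, 7): e=[24,20,-20] → ·
    (4,4)@(9, 9): e=[0,12,12] → █  [on edge]
    (5,4)@(11, 9): e=[12,20,-8] → ·
    (3,5)@(7, 11): e=[0,20,4] → █  [on edge]
    (4,5)@(9, 11): e=[12,28,-16] → ·
    (2,6)@(5, 13): e=[0,28,-4] → ·  [on edge]
  covered (4 px):
    · · · · · · · · · · · ·
    · · · · · · · · · · · ·
    · · · · · · · █ · · · ·
    · · · · · █ · · · · · ·
    · · · · █ · · · · · · ·
    · · · █ · · · · · · · ·
    · · · · · · · · · · · ·

Answer: 27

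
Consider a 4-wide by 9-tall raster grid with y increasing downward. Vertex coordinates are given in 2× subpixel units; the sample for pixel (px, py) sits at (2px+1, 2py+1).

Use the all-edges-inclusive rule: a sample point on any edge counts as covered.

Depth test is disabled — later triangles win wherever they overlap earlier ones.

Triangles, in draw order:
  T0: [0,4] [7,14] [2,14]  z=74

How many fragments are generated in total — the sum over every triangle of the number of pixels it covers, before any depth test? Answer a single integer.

T0:
  2·area = 50
  edge (0, 4)→(7, 14): d=(7,10) inclusive
  edge (7, 14)→(2, 14): d=(-5,0) inclusive
  edge (2, 14)→(0, 4): d=(-2,-10) inclusive
    (0,3)@(1, 7): e=[11,35,4] → #
    (1,3)@(3, 7): e=[-9,35,24] → ·
    (0,4)@(1, 9): e=[25,25,0] → #  [on edge]
    (1,4)@(3, 9): e=[5,25,20] → #
    (2,4)@(5, 9): e=[-15,25,40] → ·
    (0,5)@(1, 11): e=[39,15,-4] → ·
    (1,5)@(3, 11): e=[19,15,16] → #
    (2,5)@(5, 11): e=[-1,15,36] → ·
    (1,6)@(3, 13): e=[33,5,12] → #
    (2,6)@(5, 13): e=[13,5,32] → #
    (3,6)@(7, 13): e=[-7,5,52] → ·
    (1,7)@(3, 15): e=[47,-5,8] → ·
  covered (6 px):
    · · · ·
    · · · ·
    · · · ·
    # · · ·
    # # · ·
    · # · ·
    · # # ·
    · · · ·
    · · · ·

Answer: 6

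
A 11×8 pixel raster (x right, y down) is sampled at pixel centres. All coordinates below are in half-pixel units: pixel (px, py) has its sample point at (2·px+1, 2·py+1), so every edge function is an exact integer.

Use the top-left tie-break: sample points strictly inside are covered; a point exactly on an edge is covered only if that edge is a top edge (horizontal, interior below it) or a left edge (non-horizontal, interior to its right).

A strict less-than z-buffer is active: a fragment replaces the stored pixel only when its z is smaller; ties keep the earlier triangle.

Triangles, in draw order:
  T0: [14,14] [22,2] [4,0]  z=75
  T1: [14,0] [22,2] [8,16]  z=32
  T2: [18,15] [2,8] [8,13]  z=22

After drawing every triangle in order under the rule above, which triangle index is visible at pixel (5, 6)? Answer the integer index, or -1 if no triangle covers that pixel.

T0:
  2·area = 232  (B↔C swapped to make it positive)
  edge (14, 14)→(4, 0): d=(-10,-14) top-left  bias=+0
  edge (4, 0)→(22, 2): d=(18,2) right/bottom  bias=-1
  edge (22, 2)→(14, 14): d=(-8,12) right/bottom  bias=-1
    (2,0)@(5, 1): e=[4,16,212] → #
    (3,0)@(7, 1): e=[32,12,188] → #
    (4,0)@(9, 1): e=[60,8,164] → #
    (5,0)@(11, 1): e=[88,4,140] → #
    (6,0)@(13, 1): e=[116,0,116] → ·  [on edge]
    (2,1)@(5, 3): e=[-16,52,196] → ·
    (3,1)@(7, 3): e=[12,48,172] → #
    (6,1)@(13, 3): e=[96,36,100] → #
    (7,1)@(15, 3): e=[124,32,76] → #
    (8,1)@(17, 3): e=[152,28,52] → #
    (9,1)@(19, 3): e=[180,24,28] → #
    (10,1)@(21, 3): e=[208,20,4] → #
    (4,3)@(9, 7): e=[0,116,116] → #  [on edge]
  covered (29 px):
    · · # # # # · · · · ·
    · · · # # # # # # # #
    · · · · # # # # # # ·
    · · · · # # # # # · ·
    · · · · · # # # # · ·
    · · · · · · # # · · ·
    · · · · · · · · · · ·
    · · · · · · · · · · ·
T1:
  2·area = 140
  edge (14, 0)→(22, 2): d=(8,2) right/bottom  bias=-1
  edge (22, 2)→(8, 16): d=(-14,14) right/bottom  bias=-1
  edge (8, 16)→(14, 0): d=(6,-16) top-left  bias=+0
    (7,0)@(15, 1): e=[6,112,22] → #
    (8,0)@(17, 1): e=[2,84,54] → #
    (9,0)@(19, 1): e=[-2,56,86] → ·
    (6,1)@(13, 3): e=[26,112,2] → #
    (9,1)@(19, 3): e=[14,28,98] → #
    (10,1)@(21, 3): e=[10,0,130] → ·  [on edge]
    (6,2)@(13, 5): e=[42,84,14] → #
    (9,2)@(19, 5): e=[30,0,110] → ·  [on edge]
    (6,3)@(13, 7): e=[58,56,26] → #
    (8,3)@(17, 7): e=[50,0,90] → ·  [on edge]
    (5,4)@(11, 9): e=[78,56,6] → #
    (7,4)@(15, 9): e=[70,0,70] → ·  [on edge]
    (6,5)@(13, 11): e=[90,0,50] → ·  [on edge]
    (5,6)@(11, 13): e=[110,0,30] → ·  [on edge]
    (4,7)@(9, 15): e=[130,0,10] → ·  [on edge]
  covered (14 px):
    · · · · · · · # # · ·
    · · · · · · # # # # ·
    · · · · · · # # # · ·
    · · · · · · # # · · ·
    · · · · · # # · · · ·
    · · · · · # · · · · ·
    · · · · · · · · · · ·
    · · · · · · · · · · ·
T2:
  2·area = 38  (B↔C swapped to make it positive)
  edge (18, 15)→(8, 13): d=(-10,-2) top-left  bias=+0
  edge (8, 13)→(2, 8): d=(-6,-5) top-left  bias=+0
  edge (2, 8)→(18, 15): d=(16,7) right/bottom  bias=-1
    (3,5)@(7, 11): e=[18,7,13] → #
    (4,5)@(9, 11): e=[22,17,-1] → ·
    (3,6)@(7, 13): e=[-2,-5,45] → ·
    (4,6)@(9, 13): e=[2,5,31] → #
    (5,6)@(11, 13): e=[6,15,17] → #
    (6,6)@(13, 13): e=[10,25,3] → #
    (7,6)@(15, 13): e=[14,35,-11] → ·
    (4,7)@(9, 15): e=[-18,-7,63] → ·
    (5,7)@(11, 15): e=[-14,3,49] → ·
    (6,7)@(13, 15): e=[-10,13,35] → ·
  covered (4 px):
    · · · · · · · · · · ·
    · · · · · · · · · · ·
    · · · · · · · · · · ·
    · · · · · · · · · · ·
    · · · · · · · · · · ·
    · · · # · · · · · · ·
    · · · · # # # · · · ·
    · · · · · · · · · · ·

Z-buffer (winner per pixel, '.' = empty):
  . . 0 0 0 0 . 1 1 . .
  . . . 0 0 0 1 1 1 1 0
  . . . . 0 0 1 1 1 0 .
  . . . . 0 0 1 1 0 . .
  . . . . . 1 1 0 0 . .
  . . . 2 . 1 0 0 . . .
  . . . . 2 2 2 . . . .
  . . . . . . . . . . .

Result: 2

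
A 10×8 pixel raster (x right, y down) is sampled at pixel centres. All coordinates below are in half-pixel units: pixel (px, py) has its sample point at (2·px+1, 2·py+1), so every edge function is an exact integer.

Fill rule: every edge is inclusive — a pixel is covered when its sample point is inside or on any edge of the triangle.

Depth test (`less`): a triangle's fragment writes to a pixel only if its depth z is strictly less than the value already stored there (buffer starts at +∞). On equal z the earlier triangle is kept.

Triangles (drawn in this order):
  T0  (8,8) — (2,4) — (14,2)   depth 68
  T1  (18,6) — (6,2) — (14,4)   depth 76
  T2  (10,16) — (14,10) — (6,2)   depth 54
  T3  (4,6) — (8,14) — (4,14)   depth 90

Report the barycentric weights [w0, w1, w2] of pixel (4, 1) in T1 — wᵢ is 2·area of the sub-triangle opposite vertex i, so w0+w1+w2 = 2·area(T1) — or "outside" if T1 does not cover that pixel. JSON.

T0:
  2·area = 60
  edge (8, 8)→(2, 4): d=(-6,-4) inclusive
  edge (2, 4)→(14, 2): d=(12,-2) inclusive
  edge (14, 2)→(8, 8): d=(-6,6) inclusive
    (7,0)@(15, 1): e=[70,-10,0] → ·  [on edge]
    (4,1)@(9, 3): e=[34,2,24] → █
    (5,1)@(11, 3): e=[42,6,12] → █
    (6,1)@(13, 3): e=[50,10,0] → █  [on edge]
    (7,1)@(15, 3): e=[58,14,-12] → ·
    (2,2)@(5, 5): e=[6,18,36] → █
    (3,2)@(7, 5): e=[14,22,24] → █
    (5,2)@(11, 5): e=[30,30,0] → █  [on edge]
    (6,2)@(13, 5): e=[38,34,-12] → ·
    (2,3)@(5, 7): e=[-6,42,24] → ·
    (3,3)@(7, 7): e=[2,46,12] → █
    (4,3)@(9, 7): e=[10,50,0] → █  [on edge]
    (3,4)@(7, 9): e=[-10,70,0] → ·  [on edge]
    (2,5)@(5, 11): e=[-30,90,0] → ·  [on edge]
    (1,6)@(3, 13): e=[-50,110,0] → ·  [on edge]
    (0,7)@(1, 15): e=[-70,130,0] → ·  [on edge]
  covered (9 px):
    · · · · · · · · · ·
    · · · · █ █ █ · · ·
    · · █ █ █ █ · · · ·
    · · · █ █ · · · · ·
    · · · · · · · · · ·
    · · · · · · · · · ·
    · · · · · · · · · ·
    · · · · · · · · · ·
T1:
  2·area = 8
  edge (18, 6)→(6, 2): d=(-12,-4) inclusive
  edge (6, 2)→(14, 4): d=(8,2) inclusive
  edge (14, 4)→(18, 6): d=(4,2) inclusive
    (1,0)@(3, 1): e=[0,-2,10] → ·  [on edge]
    (4,1)@(9, 3): e=[0,2,6] → █  [on edge]
    (5,1)@(11, 3): e=[8,-2,2] → ·
    (4,2)@(9, 5): e=[-24,18,14] → ·
    (7,2)@(15, 5): e=[0,6,2] → █  [on edge]
    (8,2)@(17, 5): e=[8,2,-2] → ·
    (7,3)@(15, 7): e=[-24,22,10] → ·
  covered (2 px):
    · · · · · · · · · ·
    · · · · █ · · · · ·
    · · · · · · · █ · ·
    · · · · · · · · · ·
    · · · · · · · · · ·
    · · · · · · · · · ·
    · · · · · · · · · ·
    · · · · · · · · · ·
T2:
  2·area = 80  (B↔C swapped to make it positive)
  edge (10, 16)→(6, 2): d=(-4,-14) inclusive
  edge (6, 2)→(14, 10): d=(8,8) inclusive
  edge (14, 10)→(10, 16): d=(-4,6) inclusive
    (2,0)@(5, 1): e=[-10,0,90] → ·  [on edge]
    (3,1)@(7, 3): e=[10,0,70] → █  [on edge]
    (4,1)@(9, 3): e=[38,-16,58] → ·
    (3,2)@(7, 5): e=[2,16,62] → █
    (4,2)@(9, 5): e=[30,0,50] → █  [on edge]
    (5,2)@(11, 5): e=[58,-16,38] → ·
    (3,3)@(7, 7): e=[-6,32,54] → ·
    (4,3)@(9, 7): e=[22,16,42] → █
    (5,3)@(11, 7): e=[50,0,30] → █  [on edge]
    (6,3)@(13, 7): e=[78,-16,18] → ·
    (4,4)@(9, 9): e=[14,32,34] → █
    (6,4)@(13, 9): e=[70,0,10] → █  [on edge]
    (7,5)@(15, 11): e=[90,0,-10] → ·  [on edge]
    (8,6)@(17, 13): e=[110,0,-30] → ·  [on edge]
    (9,7)@(19, 15): e=[130,0,-50] → ·  [on edge]
  covered (12 px):
    · · · · · · · · · ·
    · · · █ · · · · · ·
    · · · █ █ · · · · ·
    · · · · █ █ · · · ·
    · · · · █ █ █ · · ·
    · · · · █ █ █ · · ·
    · · · · · █ · · · ·
    · · · · · · · · · ·
T3:
  2·area = 32
  edge (4, 6)→(8, 14): d=(4,8) inclusive
  edge (8, 14)→(4, 14): d=(-4,0) inclusive
  edge (4, 14)→(4, 6): d=(0,-8) inclusive
    (2,4)@(5, 9): e=[4,20,8] → █
    (3,4)@(7, 9): e=[-12,20,24] → ·
    (2,5)@(5, 11): e=[12,12,8] → █
    (3,5)@(7, 11): e=[-4,12,24] → ·
    (2,6)@(5, 13): e=[20,4,8] → █
    (3,6)@(7, 13): e=[4,4,24] → █
    (4,6)@(9, 13): e=[-12,4,40] → ·
    (2,7)@(5, 15): e=[28,-4,8] → ·
    (3,7)@(7, 15): e=[12,-4,24] → ·
  covered (4 px):
    · · · · · · · · · ·
    · · · · · · · · · ·
    · · · · · · · · · ·
    · · · · · · · · · ·
    · · █ · · · · · · ·
    · · █ · · · · · · ·
    · · █ █ · · · · · ·
    · · · · · · · · · ·

Answer: [2,6,0]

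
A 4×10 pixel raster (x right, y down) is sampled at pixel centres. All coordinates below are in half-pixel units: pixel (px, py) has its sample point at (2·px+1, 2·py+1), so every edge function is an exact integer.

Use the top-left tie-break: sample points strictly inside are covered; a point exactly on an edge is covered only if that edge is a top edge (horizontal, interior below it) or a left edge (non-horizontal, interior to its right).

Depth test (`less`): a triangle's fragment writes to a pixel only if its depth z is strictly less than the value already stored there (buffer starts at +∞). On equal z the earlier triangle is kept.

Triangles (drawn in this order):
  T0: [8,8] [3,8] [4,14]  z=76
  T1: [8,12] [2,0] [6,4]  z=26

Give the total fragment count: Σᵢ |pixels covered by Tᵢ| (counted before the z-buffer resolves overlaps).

T0:
  2·area = 30  (B↔C swapped to make it positive)
  edge (8, 8)→(4, 14): d=(-4,6) right/bottom  bias=-1
  edge (4, 14)→(3, 8): d=(-1,-6) top-left  bias=+0
  edge (3, 8)→(8, 8): d=(5,0) top-left  bias=+0
    (2,4)@(5, 9): e=[14,11,5] → X
    (3,4)@(7, 9): e=[2,23,5] → X
    (2,5)@(5, 11): e=[6,9,15] → X
    (3,5)@(7, 11): e=[-6,21,15] → .
    (2,6)@(5, 13): e=[-2,7,25] → .
  covered (3 px):
    . . . .
    . . . .
    . . . .
    . . . .
    . . X X
    . . X .
    . . . .
    . . . .
    . . . .
    . . . .
T1:
  2·area = 24
  edge (8, 12)→(2, 0): d=(-6,-12) top-left  bias=+0
  edge (2, 0)→(6, 4): d=(4,4) right/bottom  bias=-1
  edge (6, 4)→(8, 12): d=(2,8) right/bottom  bias=-1
    (1,0)@(3, 1): e=[6,0,18] → .  [on edge]
    (2,1)@(5, 3): e=[18,0,6] → .  [on edge]
    (2,2)@(5, 5): e=[6,8,10] → X
    (3,2)@(7, 5): e=[30,0,-6] → .  [on edge]
    (2,3)@(5, 7): e=[-6,16,14] → .
    (3,4)@(7, 9): e=[6,16,2] → X
    (3,5)@(7, 11): e=[-6,24,6] → .
  covered (2 px):
    . . . .
    . . . .
    . . X .
    . . . .
    . . . X
    . . . .
    . . . .
    . . . .
    . . . .
    . . . .

Final: 5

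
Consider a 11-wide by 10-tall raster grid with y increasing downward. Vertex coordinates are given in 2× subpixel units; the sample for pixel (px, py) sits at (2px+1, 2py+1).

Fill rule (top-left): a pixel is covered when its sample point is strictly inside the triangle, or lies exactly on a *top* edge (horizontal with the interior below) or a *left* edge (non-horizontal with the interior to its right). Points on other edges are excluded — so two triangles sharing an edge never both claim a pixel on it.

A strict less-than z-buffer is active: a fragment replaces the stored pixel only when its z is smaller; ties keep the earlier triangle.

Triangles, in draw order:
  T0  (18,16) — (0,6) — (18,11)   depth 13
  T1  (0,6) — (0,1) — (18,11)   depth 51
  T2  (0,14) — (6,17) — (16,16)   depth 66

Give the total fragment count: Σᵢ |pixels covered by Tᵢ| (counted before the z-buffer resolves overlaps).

T0:
  2·area = 90
  edge (18, 16)→(0, 6): d=(-18,-10) top-left  bias=+0
  edge (0, 6)→(18, 11): d=(18,5) right/bottom  bias=-1
  edge (18, 11)→(18, 16): d=(0,5) right/bottom  bias=-1
    (1,3)@(3, 7): e=[12,3,75] → X
    (2,3)@(5, 7): e=[32,-7,65] → .
    (1,4)@(3, 9): e=[-24,39,75] → .
    (3,4)@(7, 9): e=[16,19,55] → X
    (4,4)@(9, 9): e=[36,9,45] → X
    (5,4)@(11, 9): e=[56,-1,35] → .
    (3,5)@(7, 11): e=[-20,55,55] → .
    (4,5)@(9, 11): e=[0,45,45] → X  [on edge]
    (5,5)@(11, 11): e=[20,35,35] → X
    (6,5)@(13, 11): e=[40,25,25] → X
    (7,5)@(15, 11): e=[60,15,15] → X
    (8,5)@(17, 11): e=[80,5,5] → X
  covered (12 px):
    . . . . . . . . . . .
    . . . . . . . . . . .
    . . . . . . . . . . .
    . X . . . . . . . . .
    . . . X X . . . . . .
    . . . . X X X X X . .
    . . . . . . X X X . .
    . . . . . . . . X . .
    . . . . . . . . . . .
    . . . . . . . . . . .
T1:
  2·area = 90
  edge (0, 6)→(0, 1): d=(0,-5) top-left  bias=+0
  edge (0, 1)→(18, 11): d=(18,10) right/bottom  bias=-1
  edge (18, 11)→(0, 6): d=(-18,-5) top-left  bias=+0
    (0,1)@(1, 3): e=[5,26,59] → X
    (1,1)@(3, 3): e=[15,6,69] → X
    (2,1)@(5, 3): e=[25,-14,79] → .
    (0,2)@(1, 5): e=[5,62,23] → X
    (2,2)@(5, 5): e=[25,22,43] → X
    (3,2)@(7, 5): e=[35,2,53] → X
    (4,2)@(9, 5): e=[45,-18,63] → .
    (0,3)@(1, 7): e=[5,98,-13] → .
    (1,3)@(3, 7): e=[15,78,-3] → .
    (2,3)@(5, 7): e=[25,58,7] → X
    (4,3)@(9, 7): e=[45,18,27] → X
    (5,3)@(11, 7): e=[55,-2,37] → .
  covered (11 px):
    . . . . . . . . . . .
    X X . . . . . . . . .
    X X X X . . . . . . .
    . . X X X . . . . . .
    . . . . . X X . . . .
    . . . . . . . . . . .
    . . . . . . . . . . .
    . . . . . . . . . . .
    . . . . . . . . . . .
    . . . . . . . . . . .
T2:
  2·area = 36  (B↔C swapped to make it positive)
  edge (0, 14)→(16, 16): d=(16,2) right/bottom  bias=-1
  edge (16, 16)→(6, 17): d=(-10,1) right/bottom  bias=-1
  edge (6, 17)→(0, 14): d=(-6,-3) top-left  bias=+0
    (1,7)@(3, 15): e=[10,23,3] → X
    (2,7)@(5, 15): e=[6,21,9] → X
    (3,7)@(7, 15): e=[2,19,15] → X
    (4,7)@(9, 15): e=[-2,17,21] → .
    (1,8)@(3, 17): e=[42,3,-9] → .
    (2,8)@(5, 17): e=[38,1,-3] → .
    (3,8)@(7, 17): e=[34,-1,3] → .
  covered (3 px):
    . . . . . . . . . . .
    . . . . . . . . . . .
    . . . . . . . . . . .
    . . . . . . . . . . .
    . . . . . . . . . . .
    . . . . . . . . . . .
    . . . . . . . . . . .
    . X X X . . . . . . .
    . . . . . . . . . . .
    . . . . . . . . . . .

Final: 26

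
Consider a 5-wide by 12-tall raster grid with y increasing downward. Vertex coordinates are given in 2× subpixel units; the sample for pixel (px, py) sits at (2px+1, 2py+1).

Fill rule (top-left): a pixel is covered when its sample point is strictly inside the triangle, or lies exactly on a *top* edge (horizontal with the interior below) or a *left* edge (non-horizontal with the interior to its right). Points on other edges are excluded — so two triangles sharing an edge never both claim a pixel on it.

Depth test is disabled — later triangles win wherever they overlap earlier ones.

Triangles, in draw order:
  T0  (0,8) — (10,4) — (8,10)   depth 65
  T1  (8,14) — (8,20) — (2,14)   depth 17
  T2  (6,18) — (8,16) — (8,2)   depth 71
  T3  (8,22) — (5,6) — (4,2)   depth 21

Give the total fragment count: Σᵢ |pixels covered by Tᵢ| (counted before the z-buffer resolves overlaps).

T0:
  2·area = 52
  edge (0, 8)→(10, 4): d=(10,-4) top-left  bias=+0
  edge (10, 4)→(8, 10): d=(-2,6) right/bottom  bias=-1
  edge (8, 10)→(0, 8): d=(-8,-2) top-left  bias=+0
    (4,2)@(9, 5): e=[6,4,42] → █
    (1,3)@(3, 7): e=[2,36,14] → █
    (2,3)@(5, 7): e=[10,24,18] → █
    (3,3)@(7, 7): e=[18,12,22] → █
    (4,3)@(9, 7): e=[26,0,26] → ·  [on edge]
    (1,4)@(3, 9): e=[22,32,-2] → ·
    (2,4)@(5, 9): e=[30,20,2] → █
    (4,4)@(9, 9): e=[46,-4,10] → ·
    (2,5)@(5, 11): e=[50,16,-14] → ·
    (3,5)@(7, 11): e=[58,4,-10] → ·
    (3,6)@(7, 13): e=[78,0,-26] → ·  [on edge]
    (2,9)@(5, 19): e=[130,0,-78] → ·  [on edge]
  covered (6 px):
    · · · · ·
    · · · · ·
    · · · · █
    · █ █ █ ·
    · · █ █ ·
    · · · · ·
    · · · · ·
    · · · · ·
    · · · · ·
    · · · · ·
    · · · · ·
    · · · · ·
T1:
  2·area = 36
  edge (8, 14)→(8, 20): d=(0,6) right/bottom  bias=-1
  edge (8, 20)→(2, 14): d=(-6,-6) top-left  bias=+0
  edge (2, 14)→(8, 14): d=(6,0) top-left  bias=+0
    (0,6)@(1, 13): e=[42,0,-6] → ·  [on edge]
    (1,7)@(3, 15): e=[30,0,6] → █  [on edge]
    (2,7)@(5, 15): e=[18,12,6] → █
    (3,7)@(7, 15): e=[6,24,6] → █
    (4,7)@(9, 15): e=[-6,36,6] → ·
    (1,8)@(3, 17): e=[30,-12,18] → ·
    (2,8)@(5, 17): e=[18,0,18] → █  [on edge]
    (4,8)@(9, 17): e=[-6,24,18] → ·
    (2,9)@(5, 19): e=[18,-12,30] → ·
    (3,9)@(7, 19): e=[6,0,30] → █  [on edge]
    (4,9)@(9, 19): e=[-6,12,30] → ·
    (3,10)@(7, 21): e=[6,-12,42] → ·
    (4,10)@(9, 21): e=[-6,0,42] → ·  [on edge]
  covered (6 px):
    · · · · ·
    · · · · ·
    · · · · ·
    · · · · ·
    · · · · ·
    · · · · ·
    · · · · ·
    · █ █ █ ·
    · · █ █ ·
    · · · █ ·
    · · · · ·
    · · · · ·
T2:
  2·area = 28  (B↔C swapped to make it positive)
  edge (6, 18)→(8, 2): d=(2,-16) top-left  bias=+0
  edge (8, 2)→(8, 16): d=(0,14) right/bottom  bias=-1
  edge (8, 16)→(6, 18): d=(-2,2) right/bottom  bias=-1
    (3,5)@(7, 11): e=[2,14,12] → █
    (4,5)@(9, 11): e=[34,-14,8] → ·
    (3,6)@(7, 13): e=[6,14,8] → █
    (4,6)@(9, 13): e=[38,-14,4] → ·
    (3,7)@(7, 15): e=[10,14,4] → █
    (4,7)@(9, 15): e=[42,-14,0] → ·  [on edge]
    (3,8)@(7, 17): e=[14,14,0] → ·  [on edge]
    (2,9)@(5, 19): e=[-14,42,0] → ·  [on edge]
    (1,10)@(3, 21): e=[-42,70,0] → ·  [on edge]
    (0,11)@(1, 23): e=[-70,98,0] → ·  [on edge]
  covered (3 px):
    · · · · ·
    · · · · ·
    · · · · ·
    · · · · ·
    · · · · ·
    · · · █ ·
    · · · █ ·
    · · · █ ·
    · · · · ·
    · · · · ·
    · · · · ·
    · · · · ·
T3:
  2·area = 4  (B↔C swapped to make it positive)
  edge (8, 22)→(4, 2): d=(-4,-20) top-left  bias=+0
  edge (4, 2)→(5, 6): d=(1,4) right/bottom  bias=-1
  edge (5, 6)→(8, 22): d=(3,16) right/bottom  bias=-1
    (2,3)@(5, 7): e=[0,1,3] → █  [on edge]
    (3,3)@(7, 7): e=[40,-7,-29] → ·
    (2,4)@(5, 9): e=[-8,3,9] → ·
    (3,8)@(7, 17): e=[0,3,1] → █  [on edge]
    (4,8)@(9, 17): e=[40,-5,-31] → ·
    (3,9)@(7, 19): e=[-8,5,7] → ·
  covered (2 px):
    · · · · ·
    · · · · ·
    · · · · ·
    · · █ · ·
    · · · · ·
    · · · · ·
    · · · · ·
    · · · · ·
    · · · █ ·
    · · · · ·
    · · · · ·
    · · · · ·

Final: 17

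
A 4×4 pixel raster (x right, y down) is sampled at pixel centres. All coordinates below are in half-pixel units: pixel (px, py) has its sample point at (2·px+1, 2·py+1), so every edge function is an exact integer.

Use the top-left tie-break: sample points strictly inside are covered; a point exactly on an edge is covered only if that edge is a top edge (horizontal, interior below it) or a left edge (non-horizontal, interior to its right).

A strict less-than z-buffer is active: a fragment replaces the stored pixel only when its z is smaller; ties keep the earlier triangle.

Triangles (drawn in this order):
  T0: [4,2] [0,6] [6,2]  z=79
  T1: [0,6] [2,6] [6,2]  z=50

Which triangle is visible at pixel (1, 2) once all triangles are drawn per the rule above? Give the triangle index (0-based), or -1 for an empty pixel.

T0:
  2·area = 8  (B↔C swapped to make it positive)
  edge (4, 2)→(6, 2): d=(2,0) top-left  bias=+0
  edge (6, 2)→(0, 6): d=(-6,4) right/bottom  bias=-1
  edge (0, 6)→(4, 2): d=(4,-4) top-left  bias=+0
    (2,0)@(5, 1): e=[-2,10,0] → .  [on edge]
    (1,1)@(3, 3): e=[2,6,0] → X  [on edge]
    (2,1)@(5, 3): e=[2,-2,8] → .
    (0,2)@(1, 5): e=[6,2,0] → X  [on edge]
    (1,2)@(3, 5): e=[6,-6,8] → .
    (0,3)@(1, 7): e=[10,-10,8] → .
  covered (2 px):
    . . . .
    . X . .
    X . . .
    . . . .
T1:
  2·area = 8  (B↔C swapped to make it positive)
  edge (0, 6)→(6, 2): d=(6,-4) top-left  bias=+0
  edge (6, 2)→(2, 6): d=(-4,4) right/bottom  bias=-1
  edge (2, 6)→(0, 6): d=(-2,0) right/bottom  bias=-1
    (3,0)@(7, 1): e=[-2,0,10] → .  [on edge]
    (2,1)@(5, 3): e=[2,0,6] → .  [on edge]
    (1,2)@(3, 5): e=[6,0,2] → .  [on edge]
    (0,3)@(1, 7): e=[10,0,-2] → .  [on edge]
  covered (0 px):
    . . . .
    . . . .
    . . . .
    . . . .

Z-buffer (winner per pixel, '.' = empty):
  . . . .
  . 0 . .
  0 . . .
  . . . .

Final: -1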